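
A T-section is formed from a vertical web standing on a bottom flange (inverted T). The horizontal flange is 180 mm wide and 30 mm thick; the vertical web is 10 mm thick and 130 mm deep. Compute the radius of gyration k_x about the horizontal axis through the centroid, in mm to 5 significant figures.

k_x ≈ 36.532 mm

Break the section into simple shapes (no overlaps), measuring from the bottom-left corner of the bounding box.
Flange: 180 × 30, A = 5 400 mm², y = 15 mm, Ī = 405 000 mm⁴.
Web: 10 × 130, A = 1 300 mm², y = 95 mm, Ī = 1 830 833 mm⁴.
Centroid: ȳ = ΣA·y / ΣA = 30.52239 mm.
Transfer each piece to the horizontal axis through the centroid using Ī + A·d² with d = y − 30.52239:
  flange: d = -15.52239 mm → contributes +1 706 100 mm⁴
  web: d = 64.47761 mm → contributes +7 235 405 mm⁴
Total I = 8 941 505 mm⁴.
Radius of gyration: k = √(I/A) = √(8 941 505 / 6 700) = 36.53153 mm.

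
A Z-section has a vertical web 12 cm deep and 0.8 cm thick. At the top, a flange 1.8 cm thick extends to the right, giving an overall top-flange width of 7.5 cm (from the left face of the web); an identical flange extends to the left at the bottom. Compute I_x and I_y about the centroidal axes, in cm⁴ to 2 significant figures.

Split into non-overlapping primitives; take the origin at the lower-left of the bounding box.
Web: 0.8 × 12, A = 9.6 cm², y = 6 cm, Ī = 115.2 cm⁴.
Top flange (beyond web): 6.7 × 1.8, A = 12.06 cm², y = 11.1 cm, Ī = 3.256 cm⁴.
Bottom flange (beyond web): 6.7 × 1.8, A = 12.06 cm², y = 0.9 cm, Ī = 3.256 cm⁴.
Centroid: ȳ = ΣA·y / ΣA = 6 cm.
Transfer each piece to the centroidal x-axis using Ī + A·d² with d = y − 6:
  web: d = 0 cm → contributes +115.2 cm⁴
  top flange (beyond web): d = 5.1 cm → contributes +316.9 cm⁴
  bottom flange (beyond web): d = -5.1 cm → contributes +316.9 cm⁴
Total I = 749.1 cm⁴.
For the y-axis: x̄ = 7.1 cm.
Repeating about the centroidal y-axis gives I_y = 429.9 cm⁴.

I_x ≈ 750 cm⁴, I_y ≈ 430 cm⁴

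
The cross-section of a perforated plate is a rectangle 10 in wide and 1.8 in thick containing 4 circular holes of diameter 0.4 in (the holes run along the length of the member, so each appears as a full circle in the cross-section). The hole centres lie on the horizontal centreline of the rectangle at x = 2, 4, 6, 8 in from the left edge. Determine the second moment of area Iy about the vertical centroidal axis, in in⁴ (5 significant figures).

Iy ≈ 147.48 in⁴

Treat the section as a set of non-overlapping primitives; coordinates are from the bounding-box lower-left.
Plate: 10 × 1.8, A = 18 in², x = 5 in, Ī = 150 in⁴.
Hole 1 (subtracted): ⌀0.4, A = 0.1256637 in², x = 2 in, Ī = 0.001256637 in⁴.
Hole 2 (subtracted): ⌀0.4, A = 0.1256637 in², x = 4 in, Ī = 0.001256637 in⁴.
Hole 3 (subtracted): ⌀0.4, A = 0.1256637 in², x = 6 in, Ī = 0.001256637 in⁴.
Hole 4 (subtracted): ⌀0.4, A = 0.1256637 in², x = 8 in, Ī = 0.001256637 in⁴.
By symmetry the centroid is at mid-width, x̄ = 5 in.
Transfer each piece to the vertical centroidal axis using Ī + A·d² with d = x − 5:
  plate: d = 0 in → contributes +150 in⁴
  hole 1: d = -3 in → contributes −1.13223 in⁴
  hole 2: d = -1 in → contributes −0.1269203 in⁴
  hole 3: d = 1 in → contributes −0.1269203 in⁴
  hole 4: d = 3 in → contributes −1.13223 in⁴
Total I = 147.4817 in⁴.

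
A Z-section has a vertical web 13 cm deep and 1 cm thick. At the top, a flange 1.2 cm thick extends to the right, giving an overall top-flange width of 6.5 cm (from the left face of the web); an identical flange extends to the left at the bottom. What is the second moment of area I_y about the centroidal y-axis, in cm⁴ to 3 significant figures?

I_y ≈ 174 cm⁴

Treat the section as a set of non-overlapping primitives; coordinates are from the bounding-box lower-left.
Web: 1 × 13, A = 13 cm², x = 6 cm, Ī = 1.0833 cm⁴.
Top flange (beyond web): 5.5 × 1.2, A = 6.6 cm², x = 9.25 cm, Ī = 16.638 cm⁴.
Bottom flange (beyond web): 5.5 × 1.2, A = 6.6 cm², x = 2.75 cm, Ī = 16.638 cm⁴.
Centroid: x̄ = ΣA·x / ΣA = 6 cm.
Transfer each piece to the centroidal y-axis using Ī + A·d² with d = x − 6:
  web: d = 0 cm → contributes +1.0833 cm⁴
  top flange (beyond web): d = 3.25 cm → contributes +86.35 cm⁴
  bottom flange (beyond web): d = -3.25 cm → contributes +86.35 cm⁴
Total I = 173.78 cm⁴.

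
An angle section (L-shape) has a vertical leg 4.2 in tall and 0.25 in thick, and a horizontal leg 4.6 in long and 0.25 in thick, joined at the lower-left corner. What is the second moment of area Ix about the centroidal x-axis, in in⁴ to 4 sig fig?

Treat the section as a set of non-overlapping primitives; coordinates are from the bounding-box lower-left.
Vertical leg: 0.25 × 4.2, A = 1.05 in², y = 2.1 in, Ī = 1.5435 in⁴.
Horizontal leg (remainder): 4.35 × 0.25, A = 1.0875 in², y = 0.125 in, Ī = 0.00566406 in⁴.
Centroid: ȳ = ΣA·y / ΣA = 1.09518 in.
Transfer each piece to the centroidal x-axis using Ī + A·d² with d = y − 1.09518:
  vertical leg: d = 1.00482 in → contributes +2.60366 in⁴
  horizontal leg (remainder): d = -0.970175 in → contributes +1.02926 in⁴
Total I = 3.63292 in⁴.

Ix ≈ 3.633 in⁴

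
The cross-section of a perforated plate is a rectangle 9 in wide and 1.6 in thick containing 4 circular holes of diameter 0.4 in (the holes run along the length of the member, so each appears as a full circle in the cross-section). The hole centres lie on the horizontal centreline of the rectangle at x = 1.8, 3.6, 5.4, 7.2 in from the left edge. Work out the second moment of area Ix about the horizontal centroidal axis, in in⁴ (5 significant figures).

Ix ≈ 3.0670 in⁴

Treat the section as a set of non-overlapping primitives; coordinates are from the bounding-box lower-left.
Plate: 9 × 1.6, A = 14.4 in², y = 0.8 in, Ī = 3.072 in⁴.
Hole 1 (subtracted): ⌀0.4, A = 0.1256637 in², y = 0.8 in, Ī = 0.001256637 in⁴.
Hole 2 (subtracted): ⌀0.4, A = 0.1256637 in², y = 0.8 in, Ī = 0.001256637 in⁴.
Hole 3 (subtracted): ⌀0.4, A = 0.1256637 in², y = 0.8 in, Ī = 0.001256637 in⁴.
Hole 4 (subtracted): ⌀0.4, A = 0.1256637 in², y = 0.8 in, Ī = 0.001256637 in⁴.
By symmetry the centroid is at mid-height, ȳ = 0.8 in.
All pieces are centred on the horizontal centroidal axis, so I = ΣĪ (holes subtracted) = 3.066973 in⁴.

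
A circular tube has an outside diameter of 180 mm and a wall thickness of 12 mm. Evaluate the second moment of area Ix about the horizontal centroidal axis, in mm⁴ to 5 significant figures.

Ix ≈ 2.2458 × 10⁷ mm⁴

Treat the section as a set of non-overlapping primitives; coordinates are from the bounding-box lower-left.
Outer circle: ⌀180, A = 25446.9 mm², y = 90 mm, Ī = 51 529 974 mm⁴.
Bore (subtracted): ⌀156, A = 19113.45 mm², y = 90 mm, Ī = 29 071 557 mm⁴.
By symmetry the centroid is at mid-height, ȳ = 90 mm.
All pieces are centred on the horizontal centroidal axis, so I = ΣĪ (holes subtracted) = 22 458 417 mm⁴.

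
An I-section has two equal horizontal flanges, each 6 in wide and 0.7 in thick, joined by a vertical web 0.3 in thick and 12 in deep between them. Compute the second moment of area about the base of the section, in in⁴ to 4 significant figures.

Decompose the section into non-overlapping parts with the origin at the bottom-left of its bounding rectangle.
Bottom flange: 6 × 0.7, A = 4.2 in², y = 0.35 in, Ī = 0.1715 in⁴.
Web: 0.3 × 12, A = 3.6 in², y = 6.7 in, Ī = 43.2 in⁴.
Top flange: 6 × 0.7, A = 4.2 in², y = 13.05 in, Ī = 0.1715 in⁴.
Transfer each piece to a horizontal axis along the bottom face using Ī + A·d² with d = y − 0:
  bottom flange: d = 0.35 in → contributes +0.686 in⁴
  web: d = 6.7 in → contributes +204.804 in⁴
  top flange: d = 13.05 in → contributes +715.442 in⁴
Total I = 920.932 in⁴.

I_base ≈ 920.9 in⁴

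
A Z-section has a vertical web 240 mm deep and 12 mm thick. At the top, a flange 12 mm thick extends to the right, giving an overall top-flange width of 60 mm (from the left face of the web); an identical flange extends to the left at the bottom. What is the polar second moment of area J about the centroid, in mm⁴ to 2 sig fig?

J ≈ 3.0 × 10⁷ mm⁴

Decompose the section into non-overlapping parts with the origin at the bottom-left of its bounding rectangle.
Web: 12 × 240, A = 2 880 mm², y = 120 mm, Ī = 13 824 000 mm⁴.
Top flange (beyond web): 48 × 12, A = 576 mm², y = 234 mm, Ī = 6 912 mm⁴.
Bottom flange (beyond web): 48 × 12, A = 576 mm², y = 6 mm, Ī = 6 912 mm⁴.
Centroid: ȳ = ΣA·y / ΣA = 120 mm.
Transfer each piece to the centroidal x-axis using Ī + A·d² with d = y − 120:
  web: d = 0 mm → contributes +13 824 000 mm⁴
  top flange (beyond web): d = 114 mm → contributes +7 492 608 mm⁴
  bottom flange (beyond web): d = -114 mm → contributes +7 492 608 mm⁴
Total I = 28 809 216 mm⁴.
For the y-axis: x̄ = 54 mm.
Repeating about the centroidal y-axis gives I_y = 1 292 544 mm⁴.
Polar second moment: J = I_x + I_y = 30 101 760 mm⁴.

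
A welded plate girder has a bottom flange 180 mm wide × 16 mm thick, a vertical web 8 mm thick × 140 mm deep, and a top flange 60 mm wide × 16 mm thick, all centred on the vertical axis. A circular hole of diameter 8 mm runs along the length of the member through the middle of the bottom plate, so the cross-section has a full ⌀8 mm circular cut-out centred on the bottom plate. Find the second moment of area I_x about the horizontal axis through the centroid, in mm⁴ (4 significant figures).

I_x ≈ 2.064 × 10⁷ mm⁴

Decompose the section into non-overlapping parts with the origin at the bottom-left of its bounding rectangle.
Bottom plate: 180 × 16, A = 2 880 mm², y = 8 mm, Ī = 61 440 mm⁴.
Web plate: 8 × 140, A = 1 120 mm², y = 86 mm, Ī = 1 829 333 mm⁴.
Top plate: 60 × 16, A = 960 mm², y = 164 mm, Ī = 20 480 mm⁴.
Hole (subtracted): ⌀8, A = 50.2655 mm², y = 8 mm, Ī = 201.062 mm⁴.
Centroid: ȳ = ΣA·y / ΣA = 56.2959 mm.
Transfer each piece to the horizontal axis through the centroid using Ī + A·d² with d = y − 56.2959:
  bottom plate: d = -48.2959 mm → contributes +6 779 020 mm⁴
  web plate: d = 29.7041 mm → contributes +2 817 548 mm⁴
  top plate: d = 107.704 mm → contributes +11 156 648 mm⁴
  hole: d = -48.2959 mm → contributes −117 445 mm⁴
Total I = 20 635 771 mm⁴.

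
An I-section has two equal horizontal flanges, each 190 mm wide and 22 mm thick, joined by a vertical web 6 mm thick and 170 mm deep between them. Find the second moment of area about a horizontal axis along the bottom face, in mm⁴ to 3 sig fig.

Treat the section as a set of non-overlapping primitives; coordinates are from the bounding-box lower-left.
Bottom flange: 190 × 22, A = 4 180 mm², y = 11 mm, Ī = 168 593 mm⁴.
Web: 6 × 170, A = 1 020 mm², y = 107 mm, Ī = 2 456 500 mm⁴.
Top flange: 190 × 22, A = 4 180 mm², y = 203 mm, Ī = 168 593 mm⁴.
Transfer each piece to a horizontal axis along the bottom face using Ī + A·d² with d = y − 0:
  bottom flange: d = 11 mm → contributes +674 373 mm⁴
  web: d = 107 mm → contributes +14 134 480 mm⁴
  top flange: d = 203 mm → contributes +172 422 213 mm⁴
Total I = 187 231 067 mm⁴.

I_base ≈ 1.87 × 10⁸ mm⁴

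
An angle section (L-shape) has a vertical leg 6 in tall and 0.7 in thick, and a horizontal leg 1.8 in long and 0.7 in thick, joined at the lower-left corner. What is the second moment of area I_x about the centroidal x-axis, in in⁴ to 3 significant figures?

I_x ≈ 17.2 in⁴

Break the section into simple shapes (no overlaps), measuring from the bottom-left corner of the bounding box.
Vertical leg: 0.7 × 6, A = 4.2 in², y = 3 in, Ī = 12.6 in⁴.
Horizontal leg (remainder): 1.1 × 0.7, A = 0.77 in², y = 0.35 in, Ī = 0.031442 in⁴.
Centroid: ȳ = ΣA·y / ΣA = 2.5894 in.
Transfer each piece to the centroidal x-axis using Ī + A·d² with d = y − 2.5894:
  vertical leg: d = 0.41056 in → contributes +13.308 in⁴
  horizontal leg (remainder): d = -2.2394 in → contributes +3.8931 in⁴
Total I = 17.201 in⁴.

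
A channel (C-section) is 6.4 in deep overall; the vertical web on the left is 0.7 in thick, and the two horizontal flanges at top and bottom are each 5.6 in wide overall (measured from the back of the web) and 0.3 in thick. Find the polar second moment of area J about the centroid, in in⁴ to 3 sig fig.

J ≈ 62.6 in⁴

Break the section into simple shapes (no overlaps), measuring from the bottom-left corner of the bounding box.
Web: 0.7 × 6.4, A = 4.48 in², y = 3.2 in, Ī = 15.292 in⁴.
Top flange (beyond web): 4.9 × 0.3, A = 1.47 in², y = 6.25 in, Ī = 0.011025 in⁴.
Bottom flange (beyond web): 4.9 × 0.3, A = 1.47 in², y = 0.15 in, Ī = 0.011025 in⁴.
By symmetry the centroid is at mid-height, ȳ = 3.2 in.
Transfer each piece to the centroidal x-axis using Ī + A·d² with d = y − 3.2:
  web: d = 0 in → contributes +15.292 in⁴
  top flange (beyond web): d = 3.05 in → contributes +13.686 in⁴
  bottom flange (beyond web): d = -3.05 in → contributes +13.686 in⁴
Total I = 42.663 in⁴.
For the y-axis: x̄ = 1.4594 in.
Repeating about the centroidal y-axis gives I_y = 19.982 in⁴.
Polar second moment: J = I_x + I_y = 62.645 in⁴.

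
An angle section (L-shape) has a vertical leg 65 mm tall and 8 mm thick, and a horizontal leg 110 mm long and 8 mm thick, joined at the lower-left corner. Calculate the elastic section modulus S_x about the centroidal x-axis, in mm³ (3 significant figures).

S_x ≈ 8920 mm³

Decompose the section into non-overlapping parts with the origin at the bottom-left of its bounding rectangle.
Vertical leg: 8 × 65, A = 520 mm², y = 32.5 mm, Ī = 183 083 mm⁴.
Horizontal leg (remainder): 102 × 8, A = 816 mm², y = 4 mm, Ī = 4 352 mm⁴.
Centroid: ȳ = ΣA·y / ΣA = 15.093 mm.
Transfer each piece to the centroidal x-axis using Ī + A·d² with d = y − 15.093:
  vertical leg: d = 17.407 mm → contributes +340 649 mm⁴
  horizontal leg (remainder): d = -11.093 mm → contributes +104 761 mm⁴
Total I = 445 410 mm⁴.
Extreme fibre distance c = 49.907 mm; S = I/c = 8924.8 mm³.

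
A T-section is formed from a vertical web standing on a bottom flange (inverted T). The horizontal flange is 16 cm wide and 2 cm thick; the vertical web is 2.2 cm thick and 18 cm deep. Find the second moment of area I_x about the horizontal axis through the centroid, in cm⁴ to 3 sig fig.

I_x ≈ 2850 cm⁴

Decompose the section into non-overlapping parts with the origin at the bottom-left of its bounding rectangle.
Flange: 16 × 2, A = 32 cm², y = 1 cm, Ī = 10.667 cm⁴.
Web: 2.2 × 18, A = 39.6 cm², y = 11 cm, Ī = 1069.2 cm⁴.
Centroid: ȳ = ΣA·y / ΣA = 6.5307 cm.
Transfer each piece to the horizontal axis through the centroid using Ī + A·d² with d = y − 6.5307:
  flange: d = -5.5307 cm → contributes +989.51 cm⁴
  web: d = 4.4693 cm → contributes +1860.2 cm⁴
Total I = 2849.7 cm⁴.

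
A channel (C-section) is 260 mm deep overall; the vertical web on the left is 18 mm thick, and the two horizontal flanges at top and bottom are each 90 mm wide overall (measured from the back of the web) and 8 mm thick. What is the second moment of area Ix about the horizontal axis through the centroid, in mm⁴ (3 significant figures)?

Ix ≈ 4.47 × 10⁷ mm⁴

Decompose the section into non-overlapping parts with the origin at the bottom-left of its bounding rectangle.
Web: 18 × 260, A = 4 680 mm², y = 130 mm, Ī = 26 364 000 mm⁴.
Top flange (beyond web): 72 × 8, A = 576 mm², y = 256 mm, Ī = 3 072 mm⁴.
Bottom flange (beyond web): 72 × 8, A = 576 mm², y = 4 mm, Ī = 3 072 mm⁴.
By symmetry the centroid is at mid-height, ȳ = 130 mm.
Transfer each piece to the horizontal axis through the centroid using Ī + A·d² with d = y − 130:
  web: d = 0 mm → contributes +26 364 000 mm⁴
  top flange (beyond web): d = 126 mm → contributes +9 147 648 mm⁴
  bottom flange (beyond web): d = -126 mm → contributes +9 147 648 mm⁴
Total I = 44 659 296 mm⁴.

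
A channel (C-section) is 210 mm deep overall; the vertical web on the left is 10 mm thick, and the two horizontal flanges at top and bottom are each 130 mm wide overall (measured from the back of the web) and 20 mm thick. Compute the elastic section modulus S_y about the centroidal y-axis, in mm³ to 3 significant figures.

S_y ≈ 1.50 × 10⁵ mm³

Decompose the section into non-overlapping parts with the origin at the bottom-left of its bounding rectangle.
Web: 10 × 210, A = 2 100 mm², x = 5 mm, Ī = 17 500 mm⁴.
Top flange (beyond web): 120 × 20, A = 2 400 mm², x = 70 mm, Ī = 2 880 000 mm⁴.
Bottom flange (beyond web): 120 × 20, A = 2 400 mm², x = 70 mm, Ī = 2 880 000 mm⁴.
Centroid: x̄ = ΣA·x / ΣA = 50.217 mm.
Transfer each piece to the centroidal y-axis using Ī + A·d² with d = x − 50.217:
  web: d = -45.217 mm → contributes +4 311 186 mm⁴
  top flange (beyond web): d = 19.783 mm → contributes +3 819 244 mm⁴
  bottom flange (beyond web): d = 19.783 mm → contributes +3 819 244 mm⁴
Total I = 11 949 674 mm⁴.
Extreme fibre distance c = 79.783 mm; S = I/c = 149 778 mm³.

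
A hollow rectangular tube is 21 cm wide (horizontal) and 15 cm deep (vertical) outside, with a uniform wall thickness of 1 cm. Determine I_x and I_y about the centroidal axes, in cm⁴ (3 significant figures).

Split into non-overlapping primitives; take the origin at the lower-left of the bounding box.
Outer rectangle: 21 × 15, A = 315 cm², y = 7.5 cm, Ī = 5906.3 cm⁴.
Inner void (subtracted): 19 × 13, A = 247 cm², y = 7.5 cm, Ī = 3478.6 cm⁴.
By symmetry the centroid is at mid-height, ȳ = 7.5 cm.
All pieces are centred on the centroidal x-axis, so I = ΣĪ (holes subtracted) = 2427.7 cm⁴.
Repeating about the centroidal y-axis gives I_y = 4145.7 cm⁴.

I_x ≈ 2430 cm⁴, I_y ≈ 4150 cm⁴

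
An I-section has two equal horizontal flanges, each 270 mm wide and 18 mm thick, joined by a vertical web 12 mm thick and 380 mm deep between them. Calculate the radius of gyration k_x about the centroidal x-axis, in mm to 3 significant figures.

Break the section into simple shapes (no overlaps), measuring from the bottom-left corner of the bounding box.
Bottom flange: 270 × 18, A = 4 860 mm², y = 9 mm, Ī = 131 220 mm⁴.
Web: 12 × 380, A = 4 560 mm², y = 208 mm, Ī = 54 872 000 mm⁴.
Top flange: 270 × 18, A = 4 860 mm², y = 407 mm, Ī = 131 220 mm⁴.
By symmetry the centroid is at mid-height, ȳ = 208 mm.
Transfer each piece to the centroidal x-axis using Ī + A·d² with d = y − 208:
  bottom flange: d = -199 mm → contributes +192 592 080 mm⁴
  web: d = 0 mm → contributes +54 872 000 mm⁴
  top flange: d = 199 mm → contributes +192 592 080 mm⁴
Total I = 440 056 160 mm⁴.
Radius of gyration: k = √(I/A) = √(440 056 160 / 14 280) = 175.55 mm.

k_x ≈ 176 mm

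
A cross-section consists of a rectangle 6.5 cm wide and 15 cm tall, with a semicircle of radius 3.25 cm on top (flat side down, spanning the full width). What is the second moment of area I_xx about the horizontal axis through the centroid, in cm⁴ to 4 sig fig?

I_xx ≈ 2958 cm⁴

Break the section into simple shapes (no overlaps), measuring from the bottom-left corner of the bounding box.
Rectangular body: 6.5 × 15, A = 97.5 cm², y = 7.5 cm, Ī = 1828.13 cm⁴.
Semicircular cap: semicircle r = 3.25, A = 16.5915 cm², y = 16.3793 cm, Ī = 12.2452 cm⁴.
Centroid: ȳ = ΣA·y / ΣA = 8.79126 cm.
Transfer each piece to the horizontal axis through the centroid using Ī + A·d² with d = y − 8.79126:
  rectangular body: d = -1.29126 cm → contributes +1990.69 cm⁴
  semicircular cap: d = 7.58808 cm → contributes +967.569 cm⁴
Total I = 2958.26 cm⁴.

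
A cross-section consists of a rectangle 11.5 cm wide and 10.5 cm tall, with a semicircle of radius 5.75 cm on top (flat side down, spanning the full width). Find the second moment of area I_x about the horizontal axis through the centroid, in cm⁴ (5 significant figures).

I_x ≈ 3377.1 cm⁴

Treat the section as a set of non-overlapping primitives; coordinates are from the bounding-box lower-left.
Rectangular body: 11.5 × 10.5, A = 120.75 cm², y = 5.25 cm, Ī = 1109.391 cm⁴.
Semicircular cap: semicircle r = 5.75, A = 51.93445 cm², y = 12.94038 cm, Ī = 119.9785 cm⁴.
Centroid: ȳ = ΣA·y / ΣA = 7.562863 cm.
Transfer each piece to the horizontal axis through the centroid using Ī + A·d² with d = y − 7.562863:
  rectangular body: d = -2.312863 cm → contributes +1755.323 cm⁴
  semicircular cap: d = 5.377513 cm → contributes +1621.801 cm⁴
Total I = 3377.123 cm⁴.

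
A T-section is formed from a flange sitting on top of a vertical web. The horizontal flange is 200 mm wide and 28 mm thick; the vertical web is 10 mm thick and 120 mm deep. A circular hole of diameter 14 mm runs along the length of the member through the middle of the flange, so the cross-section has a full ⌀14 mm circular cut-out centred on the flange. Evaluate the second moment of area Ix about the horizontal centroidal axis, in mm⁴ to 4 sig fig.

Split into non-overlapping primitives; take the origin at the lower-left of the bounding box.
Flange: 200 × 28, A = 5 600 mm², y = 134 mm, Ī = 365 867 mm⁴.
Web: 10 × 120, A = 1 200 mm², y = 60 mm, Ī = 1 440 000 mm⁴.
Hole (subtracted): ⌀14, A = 153.938 mm², y = 134 mm, Ī = 1885.74 mm⁴.
Centroid: ȳ = ΣA·y / ΣA = 120.639 mm.
Transfer each piece to the horizontal centroidal axis using Ī + A·d² with d = y − 120.639:
  flange: d = 13.3613 mm → contributes +1 365 602 mm⁴
  web: d = -60.6387 mm → contributes +5 852 463 mm⁴
  hole: d = 13.3613 mm → contributes −29367.4 mm⁴
Total I = 7 188 698 mm⁴.

Ix ≈ 7.189 × 10⁶ mm⁴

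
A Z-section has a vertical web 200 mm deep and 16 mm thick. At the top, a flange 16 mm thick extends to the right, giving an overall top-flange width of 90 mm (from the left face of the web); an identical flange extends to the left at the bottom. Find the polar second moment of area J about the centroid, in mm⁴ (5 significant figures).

Break the section into simple shapes (no overlaps), measuring from the bottom-left corner of the bounding box.
Web: 16 × 200, A = 3 200 mm², y = 100 mm, Ī = 10 666 667 mm⁴.
Top flange (beyond web): 74 × 16, A = 1 184 mm², y = 192 mm, Ī = 25258.67 mm⁴.
Bottom flange (beyond web): 74 × 16, A = 1 184 mm², y = 8 mm, Ī = 25258.67 mm⁴.
Centroid: ȳ = ΣA·y / ΣA = 100 mm.
Transfer each piece to the centroidal x-axis using Ī + A·d² with d = y − 100:
  web: d = 0 mm → contributes +10 666 667 mm⁴
  top flange (beyond web): d = 92 mm → contributes +10 046 635 mm⁴
  bottom flange (beyond web): d = -92 mm → contributes +10 046 635 mm⁴
Total I = 30 759 936 mm⁴.
For the y-axis: x̄ = 82 mm.
Repeating about the centroidal y-axis gives I_y = 5 944 064 mm⁴.
Polar second moment: J = I_x + I_y = 36 704 000 mm⁴.

J ≈ 3.6704 × 10⁷ mm⁴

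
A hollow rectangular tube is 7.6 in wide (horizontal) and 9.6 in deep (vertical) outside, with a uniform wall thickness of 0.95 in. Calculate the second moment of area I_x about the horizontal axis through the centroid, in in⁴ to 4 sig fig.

I_x ≈ 343.5 in⁴

Treat the section as a set of non-overlapping primitives; coordinates are from the bounding-box lower-left.
Outer rectangle: 7.6 × 9.6, A = 72.96 in², y = 4.8 in, Ī = 560.333 in⁴.
Inner void (subtracted): 5.7 × 7.7, A = 43.89 in², y = 4.8 in, Ī = 216.853 in⁴.
By symmetry the centroid is at mid-height, ȳ = 4.8 in.
All pieces are centred on the horizontal axis through the centroid, so I = ΣĪ (holes subtracted) = 343.48 in⁴.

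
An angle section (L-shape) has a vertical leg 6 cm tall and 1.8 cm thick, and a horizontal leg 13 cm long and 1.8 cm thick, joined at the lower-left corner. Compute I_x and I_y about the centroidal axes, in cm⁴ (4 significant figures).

I_x ≈ 68.86 cm⁴, I_y ≈ 510.8 cm⁴

Split into non-overlapping primitives; take the origin at the lower-left of the bounding box.
Vertical leg: 1.8 × 6, A = 10.8 cm², y = 3 cm, Ī = 32.4 cm⁴.
Horizontal leg (remainder): 11.2 × 1.8, A = 20.16 cm², y = 0.9 cm, Ī = 5.4432 cm⁴.
Centroid: ȳ = ΣA·y / ΣA = 1.63256 cm.
Transfer each piece to the centroidal x-axis using Ī + A·d² with d = y − 1.63256:
  vertical leg: d = 1.36744 cm → contributes +52.5949 cm⁴
  horizontal leg (remainder): d = -0.732558 cm → contributes +16.2619 cm⁴
Total I = 68.8568 cm⁴.
For the y-axis: x̄ = 5.13256 cm.
Repeating about the centroidal y-axis gives I_y = 510.781 cm⁴.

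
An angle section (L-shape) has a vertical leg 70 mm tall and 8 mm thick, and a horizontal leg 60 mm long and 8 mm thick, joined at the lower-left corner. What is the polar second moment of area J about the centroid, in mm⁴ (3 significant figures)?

Treat the section as a set of non-overlapping primitives; coordinates are from the bounding-box lower-left.
Vertical leg: 8 × 70, A = 560 mm², y = 35 mm, Ī = 228 667 mm⁴.
Horizontal leg (remainder): 52 × 8, A = 416 mm², y = 4 mm, Ī = 2218.7 mm⁴.
Centroid: ȳ = ΣA·y / ΣA = 21.787 mm.
Transfer each piece to the centroidal x-axis using Ī + A·d² with d = y − 21.787:
  vertical leg: d = 13.213 mm → contributes +326 435 mm⁴
  horizontal leg (remainder): d = -17.787 mm → contributes +133 830 mm⁴
Total I = 460 265 mm⁴.
For the y-axis: x̄ = 16.787 mm.
Repeating about the centroidal y-axis gives I_y = 311 545 mm⁴.
Polar second moment: J = I_x + I_y = 771 810 mm⁴.

J ≈ 7.72 × 10⁵ mm⁴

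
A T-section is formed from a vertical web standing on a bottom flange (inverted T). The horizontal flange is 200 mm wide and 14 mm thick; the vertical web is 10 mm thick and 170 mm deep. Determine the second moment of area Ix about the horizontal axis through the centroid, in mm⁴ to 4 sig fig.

Ix ≈ 1.309 × 10⁷ mm⁴

Split into non-overlapping primitives; take the origin at the lower-left of the bounding box.
Flange: 200 × 14, A = 2 800 mm², y = 7 mm, Ī = 45733.3 mm⁴.
Web: 10 × 170, A = 1 700 mm², y = 99 mm, Ī = 4 094 167 mm⁴.
Centroid: ȳ = ΣA·y / ΣA = 41.7556 mm.
Transfer each piece to the horizontal axis through the centroid using Ī + A·d² with d = y − 41.7556:
  flange: d = -34.7556 mm → contributes +3 427 990 mm⁴
  web: d = 57.2444 mm → contributes +9 664 942 mm⁴
Total I = 13 092 931 mm⁴.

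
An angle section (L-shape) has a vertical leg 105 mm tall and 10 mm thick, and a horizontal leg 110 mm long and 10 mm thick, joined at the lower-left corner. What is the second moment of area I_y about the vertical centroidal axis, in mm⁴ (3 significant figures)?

Break the section into simple shapes (no overlaps), measuring from the bottom-left corner of the bounding box.
Vertical leg: 10 × 105, A = 1 050 mm², x = 5 mm, Ī = 8 750 mm⁴.
Horizontal leg (remainder): 100 × 10, A = 1 000 mm², x = 60 mm, Ī = 833 333 mm⁴.
Centroid: x̄ = ΣA·x / ΣA = 31.829 mm.
Transfer each piece to the vertical centroidal axis using Ī + A·d² with d = x − 31.829:
  vertical leg: d = -26.829 mm → contributes +764 550 mm⁴
  horizontal leg (remainder): d = 28.171 mm → contributes +1 626 923 mm⁴
Total I = 2 391 474 mm⁴.

I_y ≈ 2.39 × 10⁶ mm⁴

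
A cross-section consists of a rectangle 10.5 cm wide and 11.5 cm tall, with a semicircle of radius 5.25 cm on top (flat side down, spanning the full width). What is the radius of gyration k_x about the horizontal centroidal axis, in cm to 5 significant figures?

k_x ≈ 4.5810 cm

Split into non-overlapping primitives; take the origin at the lower-left of the bounding box.
Rectangular body: 10.5 × 11.5, A = 120.75 cm², y = 5.75 cm, Ī = 1330.766 cm⁴.
Semicircular cap: semicircle r = 5.25, A = 43.29507 cm², y = 13.72817 cm, Ī = 83.38142 cm⁴.
Centroid: ȳ = ΣA·y / ΣA = 7.855613 cm.
Transfer each piece to the horizontal centroidal axis using Ī + A·d² with d = y − 7.855613:
  rectangular body: d = -2.105613 cm → contributes +1866.124 cm⁴
  semicircular cap: d = 5.872556 cm → contributes +1576.495 cm⁴
Total I = 3442.619 cm⁴.
Radius of gyration: k = √(I/A) = √(3442.619 / 164.0451) = 4.581027 cm.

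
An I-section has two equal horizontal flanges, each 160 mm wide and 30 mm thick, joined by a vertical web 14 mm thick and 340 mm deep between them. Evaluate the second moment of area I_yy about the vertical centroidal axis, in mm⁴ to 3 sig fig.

Split into non-overlapping primitives; take the origin at the lower-left of the bounding box.
Bottom flange: 160 × 30, A = 4 800 mm², x = 80 mm, Ī = 10 240 000 mm⁴.
Web: 14 × 340, A = 4 760 mm², x = 80 mm, Ī = 77 747 mm⁴.
Top flange: 160 × 30, A = 4 800 mm², x = 80 mm, Ī = 10 240 000 mm⁴.
By symmetry the centroid is at mid-width, x̄ = 80 mm.
All pieces are centred on the vertical centroidal axis, so I = ΣĪ = 20 557 747 mm⁴.

I_yy ≈ 2.06 × 10⁷ mm⁴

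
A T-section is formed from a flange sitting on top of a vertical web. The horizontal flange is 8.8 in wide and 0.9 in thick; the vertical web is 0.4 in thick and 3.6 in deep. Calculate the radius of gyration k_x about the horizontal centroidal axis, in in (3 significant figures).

k_x ≈ 0.939 in

Treat the section as a set of non-overlapping primitives; coordinates are from the bounding-box lower-left.
Flange: 8.8 × 0.9, A = 7.92 in², y = 4.05 in, Ī = 0.5346 in⁴.
Web: 0.4 × 3.6, A = 1.44 in², y = 1.8 in, Ī = 1.5552 in⁴.
Centroid: ȳ = ΣA·y / ΣA = 3.7038 in.
Transfer each piece to the horizontal centroidal axis using Ī + A·d² with d = y − 3.7038:
  flange: d = 0.34615 in → contributes +1.4836 in⁴
  web: d = -1.9038 in → contributes +6.7747 in⁴
Total I = 8.2583 in⁴.
Radius of gyration: k = √(I/A) = √(8.2583 / 9.36) = 0.9393 in.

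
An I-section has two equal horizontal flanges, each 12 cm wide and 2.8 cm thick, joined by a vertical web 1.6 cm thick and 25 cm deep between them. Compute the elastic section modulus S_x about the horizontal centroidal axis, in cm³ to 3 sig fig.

S_x ≈ 988 cm³

Decompose the section into non-overlapping parts with the origin at the bottom-left of its bounding rectangle.
Bottom flange: 12 × 2.8, A = 33.6 cm², y = 1.4 cm, Ī = 21.952 cm⁴.
Web: 1.6 × 25, A = 40 cm², y = 15.3 cm, Ī = 2083.3 cm⁴.
Top flange: 12 × 2.8, A = 33.6 cm², y = 29.2 cm, Ī = 21.952 cm⁴.
By symmetry the centroid is at mid-height, ȳ = 15.3 cm.
Transfer each piece to the horizontal centroidal axis using Ī + A·d² with d = y − 15.3:
  bottom flange: d = -13.9 cm → contributes +6513.8 cm⁴
  web: d = 0 cm → contributes +2083.3 cm⁴
  top flange: d = 13.9 cm → contributes +6513.8 cm⁴
Total I = 15 111 cm⁴.
Extreme fibre distance c = 15.3 cm; S = I/c = 987.64 cm³.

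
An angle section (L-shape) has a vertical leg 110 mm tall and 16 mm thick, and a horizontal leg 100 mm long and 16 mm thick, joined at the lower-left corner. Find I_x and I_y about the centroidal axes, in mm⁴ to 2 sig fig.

Split into non-overlapping primitives; take the origin at the lower-left of the bounding box.
Vertical leg: 16 × 110, A = 1 760 mm², y = 55 mm, Ī = 1 774 667 mm⁴.
Horizontal leg (remainder): 84 × 16, A = 1 344 mm², y = 8 mm, Ī = 28 672 mm⁴.
Centroid: ȳ = ΣA·y / ΣA = 34.65 mm.
Transfer each piece to the centroidal x-axis using Ī + A·d² with d = y − 34.65:
  vertical leg: d = 20.35 mm → contributes +2 503 559 mm⁴
  horizontal leg (remainder): d = -26.65 mm → contributes +983 174 mm⁴
Total I = 3 486 733 mm⁴.
For the y-axis: x̄ = 29.65 mm.
Repeating about the centroidal y-axis gives I_y = 2 732 973 mm⁴.

I_x ≈ 3.5 × 10⁶ mm⁴, I_y ≈ 2.7 × 10⁶ mm⁴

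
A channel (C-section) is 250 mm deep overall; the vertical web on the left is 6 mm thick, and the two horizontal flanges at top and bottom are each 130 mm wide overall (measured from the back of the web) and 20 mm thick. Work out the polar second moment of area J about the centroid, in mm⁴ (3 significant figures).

Break the section into simple shapes (no overlaps), measuring from the bottom-left corner of the bounding box.
Web: 6 × 250, A = 1 500 mm², y = 125 mm, Ī = 7 812 500 mm⁴.
Top flange (beyond web): 124 × 20, A = 2 480 mm², y = 240 mm, Ī = 82 667 mm⁴.
Bottom flange (beyond web): 124 × 20, A = 2 480 mm², y = 10 mm, Ī = 82 667 mm⁴.
By symmetry the centroid is at mid-height, ȳ = 125 mm.
Transfer each piece to the centroidal x-axis using Ī + A·d² with d = y − 125:
  web: d = 0 mm → contributes +7 812 500 mm⁴
  top flange (beyond web): d = 115 mm → contributes +32 880 667 mm⁴
  bottom flange (beyond web): d = -115 mm → contributes +32 880 667 mm⁴
Total I = 73 573 833 mm⁴.
For the y-axis: x̄ = 52.907 mm.
Repeating about the centroidal y-axis gives I_y = 11 225 858 mm⁴.
Polar second moment: J = I_x + I_y = 84 799 691 mm⁴.

J ≈ 8.48 × 10⁷ mm⁴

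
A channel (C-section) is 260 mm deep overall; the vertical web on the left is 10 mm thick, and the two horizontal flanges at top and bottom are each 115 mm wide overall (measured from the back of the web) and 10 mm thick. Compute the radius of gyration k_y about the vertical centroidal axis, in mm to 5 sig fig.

Split into non-overlapping primitives; take the origin at the lower-left of the bounding box.
Web: 10 × 260, A = 2 600 mm², x = 5 mm, Ī = 21666.67 mm⁴.
Top flange (beyond web): 105 × 10, A = 1 050 mm², x = 62.5 mm, Ī = 964687.5 mm⁴.
Bottom flange (beyond web): 105 × 10, A = 1 050 mm², x = 62.5 mm, Ī = 964687.5 mm⁴.
Centroid: x̄ = ΣA·x / ΣA = 30.69149 mm.
Transfer each piece to the vertical centroidal axis using Ī + A·d² with d = x − 30.69149:
  web: d = -25.69149 mm → contributes +1 737 803 mm⁴
  top flange (beyond web): d = 31.80851 mm → contributes +2 027 058 mm⁴
  bottom flange (beyond web): d = 31.80851 mm → contributes +2 027 058 mm⁴
Total I = 5 791 919 mm⁴.
Radius of gyration: k = √(I/A) = √(5 791 919 / 4 700) = 35.10446 mm.

k_y ≈ 35.104 mm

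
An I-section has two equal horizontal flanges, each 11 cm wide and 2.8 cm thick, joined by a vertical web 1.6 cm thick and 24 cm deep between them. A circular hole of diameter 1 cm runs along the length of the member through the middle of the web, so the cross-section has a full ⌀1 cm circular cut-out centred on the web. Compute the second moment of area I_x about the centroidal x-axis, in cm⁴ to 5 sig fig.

I_x ≈ 1.2944 × 10⁴ cm⁴

Split into non-overlapping primitives; take the origin at the lower-left of the bounding box.
Bottom flange: 11 × 2.8, A = 30.8 cm², y = 1.4 cm, Ī = 20.12267 cm⁴.
Web: 1.6 × 24, A = 38.4 cm², y = 14.8 cm, Ī = 1843.2 cm⁴.
Top flange: 11 × 2.8, A = 30.8 cm², y = 28.2 cm, Ī = 20.12267 cm⁴.
Hole (subtracted): ⌀1, A = 0.7853982 cm², y = 14.8 cm, Ī = 0.04908739 cm⁴.
By symmetry the centroid is at mid-height, ȳ = 14.8 cm.
Transfer each piece to the centroidal x-axis using Ī + A·d² with d = y − 14.8:
  bottom flange: d = -13.4 cm → contributes +5550.571 cm⁴
  web: d = 0 cm → contributes +1843.2 cm⁴
  top flange: d = 13.4 cm → contributes +5550.571 cm⁴
  hole: d = 0 cm → contributes −0.04908739 cm⁴
Total I = 12944.29 cm⁴.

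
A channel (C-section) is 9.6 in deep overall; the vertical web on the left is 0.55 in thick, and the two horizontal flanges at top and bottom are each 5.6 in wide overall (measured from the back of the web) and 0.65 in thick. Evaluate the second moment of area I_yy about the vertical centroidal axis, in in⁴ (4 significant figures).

Treat the section as a set of non-overlapping primitives; coordinates are from the bounding-box lower-left.
Web: 0.55 × 9.6, A = 5.28 in², x = 0.275 in, Ī = 0.1331 in⁴.
Top flange (beyond web): 5.05 × 0.65, A = 3.2825 in², x = 3.075 in, Ī = 6.976 in⁴.
Bottom flange (beyond web): 5.05 × 0.65, A = 3.2825 in², x = 3.075 in, Ī = 6.976 in⁴.
Centroid: x̄ = ΣA·x / ΣA = 1.82688 in.
Transfer each piece to the vertical centroidal axis using Ī + A·d² with d = x − 1.82688:
  web: d = -1.55188 in → contributes +12.8491 in⁴
  top flange (beyond web): d = 1.24812 in → contributes +12.0895 in⁴
  bottom flange (beyond web): d = 1.24812 in → contributes +12.0895 in⁴
Total I = 37.0281 in⁴.

I_yy ≈ 37.03 in⁴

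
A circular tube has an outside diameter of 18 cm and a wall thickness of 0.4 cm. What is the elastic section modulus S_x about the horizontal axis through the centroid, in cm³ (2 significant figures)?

S_x ≈ 95 cm³

Decompose the section into non-overlapping parts with the origin at the bottom-left of its bounding rectangle.
Outer circle: ⌀18, A = 254.5 cm², y = 9 cm, Ī = 5 153 cm⁴.
Bore (subtracted): ⌀17.2, A = 232.4 cm², y = 9 cm, Ī = 4 296 cm⁴.
By symmetry the centroid is at mid-height, ȳ = 9 cm.
All pieces are centred on the horizontal axis through the centroid, so I = ΣĪ (holes subtracted) = 856.8 cm⁴.
Extreme fibre distance c = 9 cm; S = I/c = 95.2 cm³.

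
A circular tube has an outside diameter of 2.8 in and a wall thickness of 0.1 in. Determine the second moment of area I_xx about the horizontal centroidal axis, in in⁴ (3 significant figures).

Treat the section as a set of non-overlapping primitives; coordinates are from the bounding-box lower-left.
Outer circle: ⌀2.8, A = 6.1575 in², y = 1.4 in, Ī = 3.0172 in⁴.
Bore (subtracted): ⌀2.6, A = 5.3093 in², y = 1.4 in, Ī = 2.2432 in⁴.
By symmetry the centroid is at mid-height, ȳ = 1.4 in.
All pieces are centred on the horizontal centroidal axis, so I = ΣĪ (holes subtracted) = 0.77401 in⁴.

I_xx ≈ 0.774 in⁴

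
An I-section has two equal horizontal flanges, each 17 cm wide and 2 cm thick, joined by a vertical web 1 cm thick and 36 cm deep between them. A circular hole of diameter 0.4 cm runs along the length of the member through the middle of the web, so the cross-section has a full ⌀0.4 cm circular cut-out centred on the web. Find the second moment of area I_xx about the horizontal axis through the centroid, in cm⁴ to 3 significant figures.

Decompose the section into non-overlapping parts with the origin at the bottom-left of its bounding rectangle.
Bottom flange: 17 × 2, A = 34 cm², y = 1 cm, Ī = 11.333 cm⁴.
Web: 1 × 36, A = 36 cm², y = 20 cm, Ī = 3 888 cm⁴.
Top flange: 17 × 2, A = 34 cm², y = 39 cm, Ī = 11.333 cm⁴.
Hole (subtracted): ⌀0.4, A = 0.12566 cm², y = 20 cm, Ī = 0.0012566 cm⁴.
By symmetry the centroid is at mid-height, ȳ = 20 cm.
Transfer each piece to the horizontal axis through the centroid using Ī + A·d² with d = y − 20:
  bottom flange: d = -19 cm → contributes +12 285 cm⁴
  web: d = 0 cm → contributes +3 888 cm⁴
  top flange: d = 19 cm → contributes +12 285 cm⁴
  hole: d = 0 cm → contributes −0.0012566 cm⁴
Total I = 28 459 cm⁴.

I_xx ≈ 2.85 × 10⁴ cm⁴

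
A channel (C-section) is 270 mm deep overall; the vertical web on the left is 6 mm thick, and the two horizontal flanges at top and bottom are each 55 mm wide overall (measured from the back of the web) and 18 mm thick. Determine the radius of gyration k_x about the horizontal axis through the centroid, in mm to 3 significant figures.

k_x ≈ 106 mm

Decompose the section into non-overlapping parts with the origin at the bottom-left of its bounding rectangle.
Web: 6 × 270, A = 1 620 mm², y = 135 mm, Ī = 9 841 500 mm⁴.
Top flange (beyond web): 49 × 18, A = 882 mm², y = 261 mm, Ī = 23 814 mm⁴.
Bottom flange (beyond web): 49 × 18, A = 882 mm², y = 9 mm, Ī = 23 814 mm⁴.
By symmetry the centroid is at mid-height, ȳ = 135 mm.
Transfer each piece to the horizontal axis through the centroid using Ī + A·d² with d = y − 135:
  web: d = 0 mm → contributes +9 841 500 mm⁴
  top flange (beyond web): d = 126 mm → contributes +14 026 446 mm⁴
  bottom flange (beyond web): d = -126 mm → contributes +14 026 446 mm⁴
Total I = 37 894 392 mm⁴.
Radius of gyration: k = √(I/A) = √(37 894 392 / 3 384) = 105.82 mm.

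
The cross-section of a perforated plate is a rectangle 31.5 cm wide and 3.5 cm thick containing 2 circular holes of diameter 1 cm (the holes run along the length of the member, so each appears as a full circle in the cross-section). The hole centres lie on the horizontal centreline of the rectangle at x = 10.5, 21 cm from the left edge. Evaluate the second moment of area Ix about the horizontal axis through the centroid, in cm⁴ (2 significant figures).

Ix ≈ 110 cm⁴

Decompose the section into non-overlapping parts with the origin at the bottom-left of its bounding rectangle.
Plate: 31.5 × 3.5, A = 110.3 cm², y = 1.75 cm, Ī = 112.5 cm⁴.
Hole 1 (subtracted): ⌀1, A = 0.7854 cm², y = 1.75 cm, Ī = 0.04909 cm⁴.
Hole 2 (subtracted): ⌀1, A = 0.7854 cm², y = 1.75 cm, Ī = 0.04909 cm⁴.
By symmetry the centroid is at mid-height, ȳ = 1.75 cm.
All pieces are centred on the horizontal axis through the centroid, so I = ΣĪ (holes subtracted) = 112.4 cm⁴.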